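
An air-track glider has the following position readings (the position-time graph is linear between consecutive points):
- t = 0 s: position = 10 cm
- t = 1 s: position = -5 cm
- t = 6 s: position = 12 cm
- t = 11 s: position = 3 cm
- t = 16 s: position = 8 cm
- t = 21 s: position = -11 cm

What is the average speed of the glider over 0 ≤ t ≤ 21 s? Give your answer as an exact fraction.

65/21 cm/s

Average speed = (total path length)/(elapsed time); on a piecewise-linear x-t graph the path length is Σ|Δx|.
0–1 s: |Δx| = |-5 − 10| = 15 cm
1–6 s: |Δx| = |12 − -5| = 17 cm
6–11 s: |Δx| = |3 − 12| = 9 cm
11–16 s: |Δx| = |8 − 3| = 5 cm
16–21 s: |Δx| = |-11 − 8| = 19 cm
Total path = 65 cm; average speed = 65/21 = 65/21 cm/s.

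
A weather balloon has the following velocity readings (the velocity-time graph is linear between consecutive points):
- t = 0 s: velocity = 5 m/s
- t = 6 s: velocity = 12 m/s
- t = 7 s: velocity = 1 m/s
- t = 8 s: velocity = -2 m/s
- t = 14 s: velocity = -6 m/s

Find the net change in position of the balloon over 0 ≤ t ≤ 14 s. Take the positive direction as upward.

33 m

Net displacement equals the area under the velocity-time graph (areas below the axis count negative).
0–6 s: ½(5 + 12)(6) = 51 m
6–7 s: ½(12 + 1)(1) = 6.5 m
7–8 s: ½(1 + -2)(1) = -0.5 m
8–14 s: ½(-2 + -6)(6) = -24 m
Net displacement = 33 m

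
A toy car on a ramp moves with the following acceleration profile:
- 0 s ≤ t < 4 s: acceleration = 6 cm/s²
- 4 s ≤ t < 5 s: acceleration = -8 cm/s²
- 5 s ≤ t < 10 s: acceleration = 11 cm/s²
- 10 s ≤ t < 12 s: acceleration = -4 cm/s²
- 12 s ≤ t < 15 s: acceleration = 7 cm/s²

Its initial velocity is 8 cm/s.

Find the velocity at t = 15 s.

92 cm/s

Δv equals the area under the a-t graph; then v = v₀ + Δv.
0–4 s: 6 × 4 = 24 cm/s
4–5 s: -8 × 1 = -8 cm/s
5–10 s: 11 × 5 = 55 cm/s
10–12 s: -4 × 2 = -8 cm/s
12–15 s: 7 × 3 = 21 cm/s
Δv = 84 cm/s, so v(15) = 8 + (84) = 92 cm/s.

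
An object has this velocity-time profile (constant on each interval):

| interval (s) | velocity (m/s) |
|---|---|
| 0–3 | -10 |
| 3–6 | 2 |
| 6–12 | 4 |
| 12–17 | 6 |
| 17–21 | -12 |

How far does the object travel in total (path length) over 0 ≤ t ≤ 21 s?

Total distance travelled is ∫|v| dt — sum the magnitudes of each area piece.
0–3 s: |-10| × 3 = 30 m
3–6 s: |2| × 3 = 6 m
6–12 s: |4| × 6 = 24 m
12–17 s: |6| × 5 = 30 m
17–21 s: |-12| × 4 = 48 m
Total distance = 138 m

138 m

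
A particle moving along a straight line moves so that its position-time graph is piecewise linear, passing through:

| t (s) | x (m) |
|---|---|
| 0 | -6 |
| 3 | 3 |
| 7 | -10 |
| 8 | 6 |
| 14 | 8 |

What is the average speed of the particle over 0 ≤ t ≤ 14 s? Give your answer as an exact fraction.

Average speed = (total path length)/(elapsed time); on a piecewise-linear x-t graph the path length is Σ|Δx|.
0–3 s: |Δx| = |3 − -6| = 9 m
3–7 s: |Δx| = |-10 − 3| = 13 m
7–8 s: |Δx| = |6 − -10| = 16 m
8–14 s: |Δx| = |8 − 6| = 2 m
Total path = 40 m; average speed = 40/14 = 20/7 m/s.

20/7 m/s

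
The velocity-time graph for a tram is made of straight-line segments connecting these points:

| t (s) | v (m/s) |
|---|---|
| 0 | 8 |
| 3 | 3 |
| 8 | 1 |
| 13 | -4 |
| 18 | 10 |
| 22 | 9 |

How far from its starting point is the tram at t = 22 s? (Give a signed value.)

72 m

Displacement is the signed area under the v-t curve.
0–3 s: ½(8 + 3)(3) = 16.5 m
3–8 s: ½(3 + 1)(5) = 10 m
8–13 s: ½(1 + -4)(5) = -7.5 m
13–18 s: ½(-4 + 10)(5) = 15 m
18–22 s: ½(10 + 9)(4) = 38 m
Net displacement = 72 m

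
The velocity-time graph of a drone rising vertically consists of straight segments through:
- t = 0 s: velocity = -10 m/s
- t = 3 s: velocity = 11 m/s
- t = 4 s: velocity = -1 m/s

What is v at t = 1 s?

On 0–3 s the graph is linear from -10 to 11 m/s: v(1) = -10 + (11 − -10)·(1 − 0)/(3 − 0) = -3 m/s.

-3 m/s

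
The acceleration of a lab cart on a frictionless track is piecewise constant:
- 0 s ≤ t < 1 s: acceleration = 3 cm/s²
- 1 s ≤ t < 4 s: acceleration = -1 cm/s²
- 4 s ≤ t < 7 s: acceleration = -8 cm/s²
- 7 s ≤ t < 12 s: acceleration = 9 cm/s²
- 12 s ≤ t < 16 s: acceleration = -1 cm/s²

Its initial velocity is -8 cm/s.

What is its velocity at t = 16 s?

9 cm/s

Δv equals the area under the a-t graph; then v = v₀ + Δv.
0–1 s: 3 × 1 = 3 cm/s
1–4 s: -1 × 3 = -3 cm/s
4–7 s: -8 × 3 = -24 cm/s
7–12 s: 9 × 5 = 45 cm/s
12–16 s: -1 × 4 = -4 cm/s
Δv = 17 cm/s, so v(16) = -8 + (17) = 9 cm/s.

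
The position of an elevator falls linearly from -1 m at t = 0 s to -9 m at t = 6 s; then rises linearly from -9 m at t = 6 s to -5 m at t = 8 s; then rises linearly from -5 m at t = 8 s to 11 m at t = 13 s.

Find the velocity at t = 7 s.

2 m/s

Velocity is the slope of the x-t graph on 6–8 s: (-5 − -9)/(8 − 6) = 2 m/s.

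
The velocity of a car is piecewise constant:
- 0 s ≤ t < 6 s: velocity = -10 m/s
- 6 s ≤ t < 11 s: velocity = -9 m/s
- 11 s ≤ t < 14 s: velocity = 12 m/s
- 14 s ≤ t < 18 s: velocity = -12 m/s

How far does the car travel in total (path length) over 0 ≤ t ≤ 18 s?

189 m

Total distance travelled is ∫|v| dt — sum the magnitudes of each area piece.
0–6 s: |-10| × 6 = 60 m
6–11 s: |-9| × 5 = 45 m
11–14 s: |12| × 3 = 36 m
14–18 s: |-12| × 4 = 48 m
Total distance = 189 m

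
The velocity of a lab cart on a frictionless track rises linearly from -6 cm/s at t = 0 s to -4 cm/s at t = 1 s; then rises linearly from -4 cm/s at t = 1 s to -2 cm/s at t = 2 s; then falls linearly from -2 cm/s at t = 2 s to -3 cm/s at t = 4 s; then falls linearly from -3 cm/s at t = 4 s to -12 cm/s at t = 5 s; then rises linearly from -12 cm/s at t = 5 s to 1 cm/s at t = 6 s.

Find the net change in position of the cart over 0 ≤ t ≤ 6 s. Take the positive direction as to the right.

-26 cm

Displacement is the signed area under the v-t curve.
0–1 s: ½(-6 + -4)(1) = -5 cm
1–2 s: ½(-4 + -2)(1) = -3 cm
2–4 s: ½(-2 + -3)(2) = -5 cm
4–5 s: ½(-3 + -12)(1) = -7.5 cm
5–6 s: ½(-12 + 1)(1) = -5.5 cm
Net displacement = -26 cm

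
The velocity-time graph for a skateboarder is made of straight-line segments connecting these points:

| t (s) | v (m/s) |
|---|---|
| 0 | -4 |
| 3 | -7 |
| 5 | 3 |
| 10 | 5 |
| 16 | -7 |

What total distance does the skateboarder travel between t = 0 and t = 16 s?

60.8 m

Distance (not displacement) is the total path length: add the absolute areas under v-t.
0–3 s: |½(-4 + -7)(3)| = 16.5 m
3–5 s: v = 0 at t = 4.4 s; triangle areas 4.9 + 0.9 = 5.8 m
5–10 s: |½(3 + 5)(5)| = 20 m
10–16 s: v = 0 at t = 12.5 s; triangle areas 6.25 + 12.25 = 18.5 m
Total distance = 60.8 m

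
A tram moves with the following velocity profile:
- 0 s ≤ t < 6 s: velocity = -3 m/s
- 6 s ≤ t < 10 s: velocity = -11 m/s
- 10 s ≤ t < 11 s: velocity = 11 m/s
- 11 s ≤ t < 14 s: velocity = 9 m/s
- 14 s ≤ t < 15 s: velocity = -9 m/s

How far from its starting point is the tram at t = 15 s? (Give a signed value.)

-33 m

Displacement is the signed area under the v-t curve.
0–6 s: -3 × 6 = -18 m
6–10 s: -11 × 4 = -44 m
10–11 s: 11 × 1 = 11 m
11–14 s: 9 × 3 = 27 m
14–15 s: -9 × 1 = -9 m
Net displacement = -33 m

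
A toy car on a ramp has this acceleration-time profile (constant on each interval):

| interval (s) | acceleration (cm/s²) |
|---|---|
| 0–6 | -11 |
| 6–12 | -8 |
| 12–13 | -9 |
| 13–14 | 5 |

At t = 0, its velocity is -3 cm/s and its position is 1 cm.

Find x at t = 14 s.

On each constant-a segment, Δv = aΔt and Δx = v₀Δt + ½aΔt²; chain segment to segment.
0–6 s: v starts -3 cm/s; Δx = -3·6 + ½·-11·6² = -216 cm; v ends -69 cm/s.
6–12 s: v starts -69 cm/s; Δx = -69·6 + ½·-8·6² = -558 cm; v ends -117 cm/s.
12–13 s: v starts -117 cm/s; Δx = -117·1 + ½·-9·1² = -121.5 cm; v ends -126 cm/s.
13–14 s: v starts -126 cm/s; Δx = -126·1 + ½·5·1² = -123.5 cm; v ends -121 cm/s.
x(14) = 1 + Σ Δx = -1018 cm.

-1018 cm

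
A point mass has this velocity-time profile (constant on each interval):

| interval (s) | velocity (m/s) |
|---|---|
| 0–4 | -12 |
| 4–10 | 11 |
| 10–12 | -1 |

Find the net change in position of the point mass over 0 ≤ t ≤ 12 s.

Net displacement equals the area under the velocity-time graph (areas below the axis count negative).
0–4 s: -12 × 4 = -48 m
4–10 s: 11 × 6 = 66 m
10–12 s: -1 × 2 = -2 m
Net displacement = 16 m

16 m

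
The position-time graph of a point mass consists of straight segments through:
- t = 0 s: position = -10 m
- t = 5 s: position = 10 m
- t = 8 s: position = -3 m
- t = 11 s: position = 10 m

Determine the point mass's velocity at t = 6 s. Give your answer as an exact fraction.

-13/3 m/s

Velocity is the slope of the x-t graph on 5–8 s: (-3 − 10)/(8 − 5) = -13/3 m/s.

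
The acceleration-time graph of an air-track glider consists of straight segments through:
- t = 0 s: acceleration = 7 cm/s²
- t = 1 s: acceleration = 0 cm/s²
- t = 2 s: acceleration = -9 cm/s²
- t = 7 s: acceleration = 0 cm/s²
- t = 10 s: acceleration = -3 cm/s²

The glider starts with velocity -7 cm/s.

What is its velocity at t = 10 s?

Δv equals the area under the a-t graph; then v = v₀ + Δv.
0–1 s: ½(7 + 0)(1) = 3.5 cm/s
1–2 s: ½(0 + -9)(1) = -4.5 cm/s
2–7 s: ½(-9 + 0)(5) = -22.5 cm/s
7–10 s: ½(0 + -3)(3) = -4.5 cm/s
Δv = -28 cm/s, so v(10) = -7 + (-28) = -35 cm/s.

-35 cm/s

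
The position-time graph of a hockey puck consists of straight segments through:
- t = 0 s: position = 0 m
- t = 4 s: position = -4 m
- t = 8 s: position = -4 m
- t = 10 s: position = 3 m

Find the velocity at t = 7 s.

Velocity is the slope of the x-t graph on 4–8 s: (-4 − -4)/(8 − 4) = 0 m/s.

0 m/s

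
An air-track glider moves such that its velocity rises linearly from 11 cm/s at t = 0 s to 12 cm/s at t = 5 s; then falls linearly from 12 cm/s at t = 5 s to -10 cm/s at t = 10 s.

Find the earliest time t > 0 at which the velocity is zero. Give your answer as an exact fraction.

t = 85/11 s

v changes sign on 5–10 s (from 12 to -10); the graph is linear there, so v = 0 at t = 5 + (-12)·(10 − 5)/(-10 − 12) = 85/11 s.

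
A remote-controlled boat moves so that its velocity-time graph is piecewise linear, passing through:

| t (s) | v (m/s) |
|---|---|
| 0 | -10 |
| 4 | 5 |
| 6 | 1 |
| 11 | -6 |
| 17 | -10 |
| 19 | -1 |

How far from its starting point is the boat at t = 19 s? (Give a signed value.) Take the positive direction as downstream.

Displacement is the signed area under the v-t curve.
0–4 s: ½(-10 + 5)(4) = -10 m
4–6 s: ½(5 + 1)(2) = 6 m
6–11 s: ½(1 + -6)(5) = -12.5 m
11–17 s: ½(-6 + -10)(6) = -48 m
17–19 s: ½(-10 + -1)(2) = -11 m
Net displacement = -75.5 m

-75.5 m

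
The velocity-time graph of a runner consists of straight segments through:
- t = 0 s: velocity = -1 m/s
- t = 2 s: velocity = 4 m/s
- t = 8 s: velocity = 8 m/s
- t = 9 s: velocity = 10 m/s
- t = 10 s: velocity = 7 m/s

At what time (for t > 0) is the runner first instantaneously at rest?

t = 0.4 s

v changes sign on 0–2 s (from -1 to 4); the graph is linear there, so v = 0 at t = 0 + (1)·(2 − 0)/(4 − -1) = 0.4 s.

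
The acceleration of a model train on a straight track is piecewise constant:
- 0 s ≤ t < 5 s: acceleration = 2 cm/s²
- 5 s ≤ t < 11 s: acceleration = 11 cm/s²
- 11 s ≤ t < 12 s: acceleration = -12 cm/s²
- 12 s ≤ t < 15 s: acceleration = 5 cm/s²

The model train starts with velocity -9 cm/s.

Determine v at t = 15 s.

70 cm/s

Δv equals the area under the a-t graph; then v = v₀ + Δv.
0–5 s: 2 × 5 = 10 cm/s
5–11 s: 11 × 6 = 66 cm/s
11–12 s: -12 × 1 = -12 cm/s
12–15 s: 5 × 3 = 15 cm/s
Δv = 79 cm/s, so v(15) = -9 + (79) = 70 cm/s.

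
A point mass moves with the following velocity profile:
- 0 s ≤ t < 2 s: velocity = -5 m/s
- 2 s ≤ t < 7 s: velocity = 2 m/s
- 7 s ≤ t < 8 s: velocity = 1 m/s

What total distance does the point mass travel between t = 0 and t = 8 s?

Distance (not displacement) is the total path length: add the absolute areas under v-t.
0–2 s: |-5| × 2 = 10 m
2–7 s: |2| × 5 = 10 m
7–8 s: |1| × 1 = 1 m
Total distance = 21 m

21 m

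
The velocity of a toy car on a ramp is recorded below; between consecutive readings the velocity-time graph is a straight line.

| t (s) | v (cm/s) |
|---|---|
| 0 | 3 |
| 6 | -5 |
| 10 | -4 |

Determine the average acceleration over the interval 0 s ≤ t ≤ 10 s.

Average acceleration = Δv/Δt = (-4 − 3)/(10 − 0) = -0.7 cm/s².

-0.7 cm/s²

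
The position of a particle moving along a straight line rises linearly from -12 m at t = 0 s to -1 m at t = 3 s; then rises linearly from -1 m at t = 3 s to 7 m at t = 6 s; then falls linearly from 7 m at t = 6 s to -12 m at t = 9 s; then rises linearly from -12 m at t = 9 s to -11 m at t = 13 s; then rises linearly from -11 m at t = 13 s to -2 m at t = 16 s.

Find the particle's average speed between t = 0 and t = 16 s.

Average speed = (total path length)/(elapsed time); on a piecewise-linear x-t graph the path length is Σ|Δx|.
0–3 s: |Δx| = |-1 − -12| = 11 m
3–6 s: |Δx| = |7 − -1| = 8 m
6–9 s: |Δx| = |-12 − 7| = 19 m
9–13 s: |Δx| = |-11 − -12| = 1 m
13–16 s: |Δx| = |-2 − -11| = 9 m
Total path = 48 m; average speed = 48/16 = 3 m/s.

3 m/s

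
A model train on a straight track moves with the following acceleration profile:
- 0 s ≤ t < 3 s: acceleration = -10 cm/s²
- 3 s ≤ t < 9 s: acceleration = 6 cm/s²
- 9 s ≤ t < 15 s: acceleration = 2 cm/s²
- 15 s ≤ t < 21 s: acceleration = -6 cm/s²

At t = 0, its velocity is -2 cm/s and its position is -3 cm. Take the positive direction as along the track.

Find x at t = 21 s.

-90 cm

On each constant-a segment, Δv = aΔt and Δx = v₀Δt + ½aΔt²; chain segment to segment.
0–3 s: v starts -2 cm/s; Δx = -2·3 + ½·-10·3² = -51 cm; v ends -32 cm/s.
3–9 s: v starts -32 cm/s; Δx = -32·6 + ½·6·6² = -84 cm; v ends 4 cm/s.
9–15 s: v starts 4 cm/s; Δx = 4·6 + ½·2·6² = 60 cm; v ends 16 cm/s.
15–21 s: v starts 16 cm/s; Δx = 16·6 + ½·-6·6² = -12 cm; v ends -20 cm/s.
x(21) = -3 + Σ Δx = -90 cm.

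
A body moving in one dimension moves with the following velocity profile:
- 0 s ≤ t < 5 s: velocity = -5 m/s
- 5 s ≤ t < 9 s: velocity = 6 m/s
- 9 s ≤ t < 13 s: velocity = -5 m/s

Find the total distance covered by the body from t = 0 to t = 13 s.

69 m

Distance (not displacement) is the total path length: add the absolute areas under v-t.
0–5 s: |-5| × 5 = 25 m
5–9 s: |6| × 4 = 24 m
9–13 s: |-5| × 4 = 20 m
Total distance = 69 m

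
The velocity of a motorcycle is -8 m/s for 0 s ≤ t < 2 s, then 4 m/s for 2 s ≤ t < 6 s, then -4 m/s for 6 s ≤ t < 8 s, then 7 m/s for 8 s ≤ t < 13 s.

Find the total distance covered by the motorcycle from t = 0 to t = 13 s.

75 m

Distance (not displacement) is the total path length: add the absolute areas under v-t.
0–2 s: |-8| × 2 = 16 m
2–6 s: |4| × 4 = 16 m
6–8 s: |-4| × 2 = 8 m
8–13 s: |7| × 5 = 35 m
Total distance = 75 m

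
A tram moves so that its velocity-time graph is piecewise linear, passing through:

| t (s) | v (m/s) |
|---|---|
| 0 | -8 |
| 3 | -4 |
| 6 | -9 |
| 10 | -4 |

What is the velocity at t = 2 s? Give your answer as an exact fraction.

-16/3 m/s

On 0–3 s the graph is linear from -8 to -4 m/s: v(2) = -8 + (-4 − -8)·(2 − 0)/(3 − 0) = -16/3 m/s.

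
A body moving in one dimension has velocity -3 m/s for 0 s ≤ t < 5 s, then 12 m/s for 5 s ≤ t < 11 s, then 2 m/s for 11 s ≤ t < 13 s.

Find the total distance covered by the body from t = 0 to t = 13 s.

Total distance travelled is ∫|v| dt — sum the magnitudes of each area piece.
0–5 s: |-3| × 5 = 15 m
5–11 s: |12| × 6 = 72 m
11–13 s: |2| × 2 = 4 m
Total distance = 91 m

91 m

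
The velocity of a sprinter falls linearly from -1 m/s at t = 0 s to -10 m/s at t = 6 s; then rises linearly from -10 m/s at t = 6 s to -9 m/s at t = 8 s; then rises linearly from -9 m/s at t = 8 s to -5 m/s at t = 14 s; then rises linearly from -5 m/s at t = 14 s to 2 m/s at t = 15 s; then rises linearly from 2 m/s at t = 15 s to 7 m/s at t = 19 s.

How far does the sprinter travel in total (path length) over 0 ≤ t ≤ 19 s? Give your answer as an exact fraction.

Distance (not displacement) is the total path length: add the absolute areas under v-t.
0–6 s: |½(-1 + -10)(6)| = 33 m
6–8 s: |½(-10 + -9)(2)| = 19 m
8–14 s: |½(-9 + -5)(6)| = 42 m
14–15 s: v = 0 at t = 103/7 s; triangle areas 25/14 + 2/7 = 29/14 m
15–19 s: |½(2 + 7)(4)| = 18 m
Total distance = 1597/14 m

1597/14 m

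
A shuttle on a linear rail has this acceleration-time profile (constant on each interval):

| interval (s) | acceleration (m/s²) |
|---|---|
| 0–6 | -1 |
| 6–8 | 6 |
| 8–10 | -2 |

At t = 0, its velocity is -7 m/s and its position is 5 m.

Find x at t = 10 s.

On each constant-a segment, Δv = aΔt and Δx = v₀Δt + ½aΔt²; chain segment to segment.
0–6 s: v starts -7 m/s; Δx = -7·6 + ½·-1·6² = -60 m; v ends -13 m/s.
6–8 s: v starts -13 m/s; Δx = -13·2 + ½·6·2² = -14 m; v ends -1 m/s.
8–10 s: v starts -1 m/s; Δx = -1·2 + ½·-2·2² = -6 m; v ends -5 m/s.
x(10) = 5 + Σ Δx = -75 m.

-75 m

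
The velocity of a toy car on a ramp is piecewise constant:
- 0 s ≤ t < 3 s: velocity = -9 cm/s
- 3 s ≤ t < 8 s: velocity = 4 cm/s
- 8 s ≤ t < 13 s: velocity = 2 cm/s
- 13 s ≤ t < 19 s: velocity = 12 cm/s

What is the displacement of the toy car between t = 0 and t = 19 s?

Displacement is the signed area under the v-t curve.
0–3 s: -9 × 3 = -27 cm
3–8 s: 4 × 5 = 20 cm
8–13 s: 2 × 5 = 10 cm
13–19 s: 12 × 6 = 72 cm
Net displacement = 75 cm

75 cm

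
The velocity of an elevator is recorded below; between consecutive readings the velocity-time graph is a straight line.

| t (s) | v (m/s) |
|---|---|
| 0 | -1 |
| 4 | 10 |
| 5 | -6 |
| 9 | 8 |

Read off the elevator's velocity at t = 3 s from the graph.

On 0–4 s the graph is linear from -1 to 10 m/s: v(3) = -1 + (10 − -1)·(3 − 0)/(4 − 0) = 7.25 m/s.

7.25 m/s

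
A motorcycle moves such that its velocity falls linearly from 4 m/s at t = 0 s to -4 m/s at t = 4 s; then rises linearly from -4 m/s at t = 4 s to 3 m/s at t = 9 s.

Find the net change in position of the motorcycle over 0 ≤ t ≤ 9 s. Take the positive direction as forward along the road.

Net displacement equals the area under the velocity-time graph (areas below the axis count negative).
0–4 s: ½(4 + -4)(4) = 0 m
4–9 s: ½(-4 + 3)(5) = -2.5 m
Net displacement = -2.5 m

-2.5 m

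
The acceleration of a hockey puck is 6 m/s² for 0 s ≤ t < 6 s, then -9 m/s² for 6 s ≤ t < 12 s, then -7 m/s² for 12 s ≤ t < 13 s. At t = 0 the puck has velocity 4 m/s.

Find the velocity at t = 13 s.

Δv equals the area under the a-t graph; then v = v₀ + Δv.
0–6 s: 6 × 6 = 36 m/s
6–12 s: -9 × 6 = -54 m/s
12–13 s: -7 × 1 = -7 m/s
Δv = -25 m/s, so v(13) = 4 + (-25) = -21 m/s.

-21 m/s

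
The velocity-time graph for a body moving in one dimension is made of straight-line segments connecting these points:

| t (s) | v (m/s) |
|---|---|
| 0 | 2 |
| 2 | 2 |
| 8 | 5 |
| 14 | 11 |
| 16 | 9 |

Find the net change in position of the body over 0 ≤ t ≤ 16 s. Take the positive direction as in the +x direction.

Net displacement equals the area under the velocity-time graph (areas below the axis count negative).
0–2 s: 2 × 2 = 4 m
2–8 s: ½(2 + 5)(6) = 21 m
8–14 s: ½(5 + 11)(6) = 48 m
14–16 s: ½(11 + 9)(2) = 20 m
Net displacement = 93 m

93 m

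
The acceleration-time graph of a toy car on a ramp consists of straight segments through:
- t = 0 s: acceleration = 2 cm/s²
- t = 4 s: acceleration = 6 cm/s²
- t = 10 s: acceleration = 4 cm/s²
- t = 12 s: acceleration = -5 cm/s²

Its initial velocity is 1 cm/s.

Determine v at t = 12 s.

Δv equals the area under the a-t graph; then v = v₀ + Δv.
0–4 s: ½(2 + 6)(4) = 16 cm/s
4–10 s: ½(6 + 4)(6) = 30 cm/s
10–12 s: ½(4 + -5)(2) = -1 cm/s
Δv = 45 cm/s, so v(12) = 1 + (45) = 46 cm/s.

46 cm/s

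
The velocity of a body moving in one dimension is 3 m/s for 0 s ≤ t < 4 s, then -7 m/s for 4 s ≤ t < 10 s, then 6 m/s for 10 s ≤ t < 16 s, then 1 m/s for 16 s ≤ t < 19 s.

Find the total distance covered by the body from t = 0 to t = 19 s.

93 m

Total distance travelled is ∫|v| dt — sum the magnitudes of each area piece.
0–4 s: |3| × 4 = 12 m
4–10 s: |-7| × 6 = 42 m
10–16 s: |6| × 6 = 36 m
16–19 s: |1| × 3 = 3 m
Total distance = 93 m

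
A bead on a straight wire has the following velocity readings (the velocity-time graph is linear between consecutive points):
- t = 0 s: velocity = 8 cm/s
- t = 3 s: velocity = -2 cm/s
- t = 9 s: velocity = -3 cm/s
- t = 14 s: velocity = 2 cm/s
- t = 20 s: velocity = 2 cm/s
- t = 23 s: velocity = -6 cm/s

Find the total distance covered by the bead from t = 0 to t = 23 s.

51.2 cm

Distance (not displacement) is the total path length: add the absolute areas under v-t.
0–3 s: v = 0 at t = 2.4 s; triangle areas 9.6 + 0.6 = 10.2 cm
3–9 s: |½(-2 + -3)(6)| = 15 cm
9–14 s: v = 0 at t = 12 s; triangle areas 4.5 + 2 = 6.5 cm
14–20 s: |2| × 6 = 12 cm
20–23 s: v = 0 at t = 20.75 s; triangle areas 0.75 + 6.75 = 7.5 cm
Total distance = 51.2 cm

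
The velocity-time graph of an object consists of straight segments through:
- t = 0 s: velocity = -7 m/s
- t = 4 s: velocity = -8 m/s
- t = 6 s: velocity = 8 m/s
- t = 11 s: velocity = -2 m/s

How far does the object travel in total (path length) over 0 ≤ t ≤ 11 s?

Total distance travelled is ∫|v| dt — sum the magnitudes of each area piece.
0–4 s: |½(-7 + -8)(4)| = 30 m
4–6 s: v = 0 at t = 5 s; triangle areas 4 + 4 = 8 m
6–11 s: v = 0 at t = 10 s; triangle areas 16 + 1 = 17 m
Total distance = 55 m

55 m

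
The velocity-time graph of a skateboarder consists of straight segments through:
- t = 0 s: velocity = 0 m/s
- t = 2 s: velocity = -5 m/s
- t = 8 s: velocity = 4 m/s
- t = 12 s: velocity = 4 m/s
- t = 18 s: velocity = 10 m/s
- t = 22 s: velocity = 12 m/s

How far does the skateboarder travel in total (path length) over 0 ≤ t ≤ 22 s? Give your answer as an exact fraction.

Total distance travelled is ∫|v| dt — sum the magnitudes of each area piece.
0–2 s: |½(0 + -5)(2)| = 5 m
2–8 s: v = 0 at t = 16/3 s; triangle areas 25/3 + 16/3 = 41/3 m
8–12 s: |4| × 4 = 16 m
12–18 s: |½(4 + 10)(6)| = 42 m
18–22 s: |½(10 + 12)(4)| = 44 m
Total distance = 362/3 m

362/3 m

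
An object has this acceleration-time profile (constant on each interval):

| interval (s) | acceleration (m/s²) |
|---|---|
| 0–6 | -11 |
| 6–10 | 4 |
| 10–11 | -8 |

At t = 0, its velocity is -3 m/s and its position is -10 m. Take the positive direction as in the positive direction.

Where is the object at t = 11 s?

-527 m

On each constant-a segment, Δv = aΔt and Δx = v₀Δt + ½aΔt²; chain segment to segment.
0–6 s: v starts -3 m/s; Δx = -3·6 + ½·-11·6² = -216 m; v ends -69 m/s.
6–10 s: v starts -69 m/s; Δx = -69·4 + ½·4·4² = -244 m; v ends -53 m/s.
10–11 s: v starts -53 m/s; Δx = -53·1 + ½·-8·1² = -57 m; v ends -61 m/s.
x(11) = -10 + Σ Δx = -527 m.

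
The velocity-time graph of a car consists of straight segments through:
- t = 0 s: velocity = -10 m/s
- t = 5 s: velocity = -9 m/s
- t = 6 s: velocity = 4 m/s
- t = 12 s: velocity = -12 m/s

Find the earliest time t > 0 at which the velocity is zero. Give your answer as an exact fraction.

v changes sign on 5–6 s (from -9 to 4); the graph is linear there, so v = 0 at t = 5 + (9)·(6 − 5)/(4 − -9) = 74/13 s.

t = 74/13 s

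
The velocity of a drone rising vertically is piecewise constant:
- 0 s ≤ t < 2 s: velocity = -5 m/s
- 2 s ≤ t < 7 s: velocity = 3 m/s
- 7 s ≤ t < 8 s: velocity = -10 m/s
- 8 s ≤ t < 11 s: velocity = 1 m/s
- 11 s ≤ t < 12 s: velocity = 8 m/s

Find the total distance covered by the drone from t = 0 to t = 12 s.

Distance (not displacement) is the total path length: add the absolute areas under v-t.
0–2 s: |-5| × 2 = 10 m
2–7 s: |3| × 5 = 15 m
7–8 s: |-10| × 1 = 10 m
8–11 s: |1| × 3 = 3 m
11–12 s: |8| × 1 = 8 m
Total distance = 46 m

46 m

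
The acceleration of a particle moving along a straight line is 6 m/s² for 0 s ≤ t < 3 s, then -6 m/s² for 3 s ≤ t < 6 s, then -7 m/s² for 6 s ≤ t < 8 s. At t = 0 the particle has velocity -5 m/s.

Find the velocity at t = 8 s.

Δv equals the area under the a-t graph; then v = v₀ + Δv.
0–3 s: 6 × 3 = 18 m/s
3–6 s: -6 × 3 = -18 m/s
6–8 s: -7 × 2 = -14 m/s
Δv = -14 m/s, so v(8) = -5 + (-14) = -19 m/s.

-19 m/s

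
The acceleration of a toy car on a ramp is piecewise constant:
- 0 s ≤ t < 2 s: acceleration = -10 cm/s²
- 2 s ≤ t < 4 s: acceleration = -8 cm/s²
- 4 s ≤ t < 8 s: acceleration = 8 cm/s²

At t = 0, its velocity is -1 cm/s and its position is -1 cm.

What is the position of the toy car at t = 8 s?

-165 cm

On each constant-a segment, Δv = aΔt and Δx = v₀Δt + ½aΔt²; chain segment to segment.
0–2 s: v starts -1 cm/s; Δx = -1·2 + ½·-10·2² = -22 cm; v ends -21 cm/s.
2–4 s: v starts -21 cm/s; Δx = -21·2 + ½·-8·2² = -58 cm; v ends -37 cm/s.
4–8 s: v starts -37 cm/s; Δx = -37·4 + ½·8·4² = -84 cm; v ends -5 cm/s.
x(8) = -1 + Σ Δx = -165 cm.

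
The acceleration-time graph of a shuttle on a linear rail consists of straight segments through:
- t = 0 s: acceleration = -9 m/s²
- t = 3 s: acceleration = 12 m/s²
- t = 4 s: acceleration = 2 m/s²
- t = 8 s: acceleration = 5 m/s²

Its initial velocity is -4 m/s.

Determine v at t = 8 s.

21.5 m/s

Δv equals the area under the a-t graph; then v = v₀ + Δv.
0–3 s: ½(-9 + 12)(3) = 4.5 m/s
3–4 s: ½(12 + 2)(1) = 7 m/s
4–8 s: ½(2 + 5)(4) = 14 m/s
Δv = 25.5 m/s, so v(8) = -4 + (25.5) = 21.5 m/s.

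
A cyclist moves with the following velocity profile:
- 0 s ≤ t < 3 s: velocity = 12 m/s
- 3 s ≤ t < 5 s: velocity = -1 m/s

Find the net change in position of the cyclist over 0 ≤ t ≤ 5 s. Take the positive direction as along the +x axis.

Net displacement equals the area under the velocity-time graph (areas below the axis count negative).
0–3 s: 12 × 3 = 36 m
3–5 s: -1 × 2 = -2 m
Net displacement = 34 m

34 m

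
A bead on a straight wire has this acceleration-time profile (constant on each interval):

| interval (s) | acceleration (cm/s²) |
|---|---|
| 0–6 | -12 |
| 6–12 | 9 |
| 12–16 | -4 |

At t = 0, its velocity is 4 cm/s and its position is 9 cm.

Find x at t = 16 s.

On each constant-a segment, Δv = aΔt and Δx = v₀Δt + ½aΔt²; chain segment to segment.
0–6 s: v starts 4 cm/s; Δx = 4·6 + ½·-12·6² = -192 cm; v ends -68 cm/s.
6–12 s: v starts -68 cm/s; Δx = -68·6 + ½·9·6² = -246 cm; v ends -14 cm/s.
12–16 s: v starts -14 cm/s; Δx = -14·4 + ½·-4·4² = -88 cm; v ends -30 cm/s.
x(16) = 9 + Σ Δx = -517 cm.

-517 cm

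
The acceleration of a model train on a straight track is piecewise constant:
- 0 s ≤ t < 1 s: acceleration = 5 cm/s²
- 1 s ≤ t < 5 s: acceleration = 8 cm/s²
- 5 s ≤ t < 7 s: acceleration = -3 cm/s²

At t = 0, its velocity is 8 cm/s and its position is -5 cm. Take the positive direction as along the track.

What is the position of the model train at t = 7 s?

On each constant-a segment, Δv = aΔt and Δx = v₀Δt + ½aΔt²; chain segment to segment.
0–1 s: v starts 8 cm/s; Δx = 8·1 + ½·5·1² = 10.5 cm; v ends 13 cm/s.
1–5 s: v starts 13 cm/s; Δx = 13·4 + ½·8·4² = 116 cm; v ends 45 cm/s.
5–7 s: v starts 45 cm/s; Δx = 45·2 + ½·-3·2² = 84 cm; v ends 39 cm/s.
x(7) = -5 + Σ Δx = 205.5 cm.

205.5 cm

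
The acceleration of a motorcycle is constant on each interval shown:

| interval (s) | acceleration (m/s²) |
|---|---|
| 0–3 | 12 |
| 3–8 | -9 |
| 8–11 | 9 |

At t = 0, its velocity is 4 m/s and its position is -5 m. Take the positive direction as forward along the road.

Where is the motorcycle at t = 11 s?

On each constant-a segment, Δv = aΔt and Δx = v₀Δt + ½aΔt²; chain segment to segment.
0–3 s: v starts 4 m/s; Δx = 4·3 + ½·12·3² = 66 m; v ends 40 m/s.
3–8 s: v starts 40 m/s; Δx = 40·5 + ½·-9·5² = 87.5 m; v ends -5 m/s.
8–11 s: v starts -5 m/s; Δx = -5·3 + ½·9·3² = 25.5 m; v ends 22 m/s.
x(11) = -5 + Σ Δx = 174 m.

174 m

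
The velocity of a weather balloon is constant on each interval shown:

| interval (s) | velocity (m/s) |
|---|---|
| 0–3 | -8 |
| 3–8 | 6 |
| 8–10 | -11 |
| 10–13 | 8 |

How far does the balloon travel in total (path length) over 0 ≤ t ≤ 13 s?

Distance (not displacement) is the total path length: add the absolute areas under v-t.
0–3 s: |-8| × 3 = 24 m
3–8 s: |6| × 5 = 30 m
8–10 s: |-11| × 2 = 22 m
10–13 s: |8| × 3 = 24 m
Total distance = 100 m

100 m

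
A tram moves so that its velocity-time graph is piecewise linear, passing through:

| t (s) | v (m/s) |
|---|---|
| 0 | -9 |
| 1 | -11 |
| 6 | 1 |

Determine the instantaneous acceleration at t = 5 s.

Acceleration is the slope of the v-t graph on 1–6 s: (1 − -11)/(6 − 1) = 2.4 m/s².

2.4 m/s²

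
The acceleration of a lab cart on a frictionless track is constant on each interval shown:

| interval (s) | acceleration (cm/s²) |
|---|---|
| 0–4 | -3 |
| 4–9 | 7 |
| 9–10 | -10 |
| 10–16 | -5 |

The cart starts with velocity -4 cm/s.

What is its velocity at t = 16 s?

-21 cm/s

Δv equals the area under the a-t graph; then v = v₀ + Δv.
0–4 s: -3 × 4 = -12 cm/s
4–9 s: 7 × 5 = 35 cm/s
9–10 s: -10 × 1 = -10 cm/s
10–16 s: -5 × 6 = -30 cm/s
Δv = -17 cm/s, so v(16) = -4 + (-17) = -21 cm/s.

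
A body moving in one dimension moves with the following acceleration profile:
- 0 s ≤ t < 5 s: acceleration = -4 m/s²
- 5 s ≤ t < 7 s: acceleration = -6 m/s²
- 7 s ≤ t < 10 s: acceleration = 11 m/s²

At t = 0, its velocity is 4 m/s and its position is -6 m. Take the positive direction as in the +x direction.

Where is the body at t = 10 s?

On each constant-a segment, Δv = aΔt and Δx = v₀Δt + ½aΔt²; chain segment to segment.
0–5 s: v starts 4 m/s; Δx = 4·5 + ½·-4·5² = -30 m; v ends -16 m/s.
5–7 s: v starts -16 m/s; Δx = -16·2 + ½·-6·2² = -44 m; v ends -28 m/s.
7–10 s: v starts -28 m/s; Δx = -28·3 + ½·11·3² = -34.5 m; v ends 5 m/s.
x(10) = -6 + Σ Δx = -114.5 m.

-114.5 m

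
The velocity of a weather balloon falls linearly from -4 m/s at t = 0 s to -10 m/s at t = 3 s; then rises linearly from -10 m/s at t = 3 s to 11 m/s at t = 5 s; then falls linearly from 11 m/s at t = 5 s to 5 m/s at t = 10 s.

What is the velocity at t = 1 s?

On 0–3 s the graph is linear from -4 to -10 m/s: v(1) = -4 + (-10 − -4)·(1 − 0)/(3 − 0) = -6 m/s.

-6 m/s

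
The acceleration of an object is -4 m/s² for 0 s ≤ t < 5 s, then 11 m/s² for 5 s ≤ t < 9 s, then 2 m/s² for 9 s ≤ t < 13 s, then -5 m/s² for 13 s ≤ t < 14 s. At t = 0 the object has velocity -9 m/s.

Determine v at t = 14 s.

18 m/s

Δv equals the area under the a-t graph; then v = v₀ + Δv.
0–5 s: -4 × 5 = -20 m/s
5–9 s: 11 × 4 = 44 m/s
9–13 s: 2 × 4 = 8 m/s
13–14 s: -5 × 1 = -5 m/s
Δv = 27 m/s, so v(14) = -9 + (27) = 18 m/s.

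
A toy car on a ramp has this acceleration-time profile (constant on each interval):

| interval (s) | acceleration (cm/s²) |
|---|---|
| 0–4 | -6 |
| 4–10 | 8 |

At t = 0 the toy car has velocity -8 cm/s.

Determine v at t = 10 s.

Δv equals the area under the a-t graph; then v = v₀ + Δv.
0–4 s: -6 × 4 = -24 cm/s
4–10 s: 8 × 6 = 48 cm/s
Δv = 24 cm/s, so v(10) = -8 + (24) = 16 cm/s.

16 cm/s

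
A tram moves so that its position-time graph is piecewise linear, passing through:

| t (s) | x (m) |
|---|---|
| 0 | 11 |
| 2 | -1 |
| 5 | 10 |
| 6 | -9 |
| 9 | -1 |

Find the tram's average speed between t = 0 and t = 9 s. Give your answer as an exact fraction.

50/9 m/s

Average speed = (total path length)/(elapsed time); on a piecewise-linear x-t graph the path length is Σ|Δx|.
0–2 s: |Δx| = |-1 − 11| = 12 m
2–5 s: |Δx| = |10 − -1| = 11 m
5–6 s: |Δx| = |-9 − 10| = 19 m
6–9 s: |Δx| = |-1 − -9| = 8 m
Total path = 50 m; average speed = 50/9 = 50/9 m/s.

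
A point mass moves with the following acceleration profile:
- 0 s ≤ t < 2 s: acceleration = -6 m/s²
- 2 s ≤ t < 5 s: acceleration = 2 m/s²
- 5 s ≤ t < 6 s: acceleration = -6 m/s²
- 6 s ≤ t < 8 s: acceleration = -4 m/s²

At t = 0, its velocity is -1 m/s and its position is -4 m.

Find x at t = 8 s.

-92 m

On each constant-a segment, Δv = aΔt and Δx = v₀Δt + ½aΔt²; chain segment to segment.
0–2 s: v starts -1 m/s; Δx = -1·2 + ½·-6·2² = -14 m; v ends -13 m/s.
2–5 s: v starts -13 m/s; Δx = -13·3 + ½·2·3² = -30 m; v ends -7 m/s.
5–6 s: v starts -7 m/s; Δx = -7·1 + ½·-6·1² = -10 m; v ends -13 m/s.
6–8 s: v starts -13 m/s; Δx = -13·2 + ½·-4·2² = -34 m; v ends -21 m/s.
x(8) = -4 + Σ Δx = -92 m.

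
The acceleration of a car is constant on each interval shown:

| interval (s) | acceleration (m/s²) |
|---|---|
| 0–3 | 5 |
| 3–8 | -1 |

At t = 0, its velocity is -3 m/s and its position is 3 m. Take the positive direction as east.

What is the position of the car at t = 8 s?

On each constant-a segment, Δv = aΔt and Δx = v₀Δt + ½aΔt²; chain segment to segment.
0–3 s: v starts -3 m/s; Δx = -3·3 + ½·5·3² = 13.5 m; v ends 12 m/s.
3–8 s: v starts 12 m/s; Δx = 12·5 + ½·-1·5² = 47.5 m; v ends 7 m/s.
x(8) = 3 + Σ Δx = 64 m.

64 m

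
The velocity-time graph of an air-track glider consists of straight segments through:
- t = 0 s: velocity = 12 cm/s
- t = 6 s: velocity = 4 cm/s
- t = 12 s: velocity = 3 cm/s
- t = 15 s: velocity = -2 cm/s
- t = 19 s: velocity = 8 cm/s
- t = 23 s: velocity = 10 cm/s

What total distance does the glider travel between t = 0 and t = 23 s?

122.5 cm

Distance (not displacement) is the total path length: add the absolute areas under v-t.
0–6 s: |½(12 + 4)(6)| = 48 cm
6–12 s: |½(4 + 3)(6)| = 21 cm
12–15 s: v = 0 at t = 13.8 s; triangle areas 2.7 + 1.2 = 3.9 cm
15–19 s: v = 0 at t = 15.8 s; triangle areas 0.8 + 12.8 = 13.6 cm
19–23 s: |½(8 + 10)(4)| = 36 cm
Total distance = 122.5 cm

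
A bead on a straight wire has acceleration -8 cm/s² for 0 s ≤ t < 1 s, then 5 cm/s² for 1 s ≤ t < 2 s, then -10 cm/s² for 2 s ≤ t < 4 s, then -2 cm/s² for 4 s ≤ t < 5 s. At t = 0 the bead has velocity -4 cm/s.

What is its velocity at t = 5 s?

-29 cm/s

Δv equals the area under the a-t graph; then v = v₀ + Δv.
0–1 s: -8 × 1 = -8 cm/s
1–2 s: 5 × 1 = 5 cm/s
2–4 s: -10 × 2 = -20 cm/s
4–5 s: -2 × 1 = -2 cm/s
Δv = -25 cm/s, so v(5) = -4 + (-25) = -29 cm/s.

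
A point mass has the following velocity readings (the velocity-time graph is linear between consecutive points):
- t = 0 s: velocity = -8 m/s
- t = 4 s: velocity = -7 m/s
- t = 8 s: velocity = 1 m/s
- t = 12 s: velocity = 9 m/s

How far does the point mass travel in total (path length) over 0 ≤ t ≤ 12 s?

62.5 m

Distance (not displacement) is the total path length: add the absolute areas under v-t.
0–4 s: |½(-8 + -7)(4)| = 30 m
4–8 s: v = 0 at t = 7.5 s; triangle areas 12.25 + 0.25 = 12.5 m
8–12 s: |½(1 + 9)(4)| = 20 m
Total distance = 62.5 m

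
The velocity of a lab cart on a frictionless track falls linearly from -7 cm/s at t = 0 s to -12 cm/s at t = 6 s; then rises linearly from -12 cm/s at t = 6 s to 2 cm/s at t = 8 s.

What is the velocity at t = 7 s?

-5 cm/s

On 6–8 s the graph is linear from -12 to 2 cm/s: v(7) = -12 + (2 − -12)·(7 − 6)/(8 − 6) = -5 cm/s.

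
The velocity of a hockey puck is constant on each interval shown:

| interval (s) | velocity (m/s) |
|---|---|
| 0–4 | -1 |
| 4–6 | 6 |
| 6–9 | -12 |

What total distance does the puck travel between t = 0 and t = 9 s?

52 m

Distance (not displacement) is the total path length: add the absolute areas under v-t.
0–4 s: |-1| × 4 = 4 m
4–6 s: |6| × 2 = 12 m
6–9 s: |-12| × 3 = 36 m
Total distance = 52 m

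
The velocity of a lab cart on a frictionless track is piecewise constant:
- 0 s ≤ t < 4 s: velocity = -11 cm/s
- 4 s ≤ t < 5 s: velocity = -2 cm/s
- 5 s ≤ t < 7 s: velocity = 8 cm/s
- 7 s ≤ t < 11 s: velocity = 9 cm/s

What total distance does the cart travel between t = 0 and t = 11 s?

98 cm

Total distance travelled is ∫|v| dt — sum the magnitudes of each area piece.
0–4 s: |-11| × 4 = 44 cm
4–5 s: |-2| × 1 = 2 cm
5–7 s: |8| × 2 = 16 cm
7–11 s: |9| × 4 = 36 cm
Total distance = 98 cm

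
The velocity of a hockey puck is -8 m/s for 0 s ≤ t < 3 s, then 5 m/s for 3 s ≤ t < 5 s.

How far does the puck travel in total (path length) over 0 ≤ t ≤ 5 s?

Distance (not displacement) is the total path length: add the absolute areas under v-t.
0–3 s: |-8| × 3 = 24 m
3–5 s: |5| × 2 = 10 m
Total distance = 34 m

34 m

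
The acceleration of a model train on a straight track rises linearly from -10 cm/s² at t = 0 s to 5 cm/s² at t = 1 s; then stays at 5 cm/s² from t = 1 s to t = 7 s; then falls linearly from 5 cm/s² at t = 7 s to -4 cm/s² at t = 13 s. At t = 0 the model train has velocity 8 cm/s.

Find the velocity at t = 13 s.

38.5 cm/s

Δv equals the area under the a-t graph; then v = v₀ + Δv.
0–1 s: ½(-10 + 5)(1) = -2.5 cm/s
1–7 s: 5 × 6 = 30 cm/s
7–13 s: ½(5 + -4)(6) = 3 cm/s
Δv = 30.5 cm/s, so v(13) = 8 + (30.5) = 38.5 cm/s.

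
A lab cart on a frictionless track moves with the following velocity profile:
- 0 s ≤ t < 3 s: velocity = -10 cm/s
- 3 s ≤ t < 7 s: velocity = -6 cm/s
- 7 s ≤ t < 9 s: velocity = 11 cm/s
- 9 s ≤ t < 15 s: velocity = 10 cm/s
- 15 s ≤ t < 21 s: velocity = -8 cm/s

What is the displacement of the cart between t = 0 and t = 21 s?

Net displacement equals the area under the velocity-time graph (areas below the axis count negative).
0–3 s: -10 × 3 = -30 cm
3–7 s: -6 × 4 = -24 cm
7–9 s: 11 × 2 = 22 cm
9–15 s: 10 × 6 = 60 cm
15–21 s: -8 × 6 = -48 cm
Net displacement = -20 cm

-20 cm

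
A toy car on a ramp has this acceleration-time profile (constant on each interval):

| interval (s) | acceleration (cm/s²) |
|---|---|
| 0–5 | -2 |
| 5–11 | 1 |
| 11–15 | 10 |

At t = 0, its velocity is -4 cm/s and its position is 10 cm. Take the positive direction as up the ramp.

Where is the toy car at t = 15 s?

-53 cm

On each constant-a segment, Δv = aΔt and Δx = v₀Δt + ½aΔt²; chain segment to segment.
0–5 s: v starts -4 cm/s; Δx = -4·5 + ½·-2·5² = -45 cm; v ends -14 cm/s.
5–11 s: v starts -14 cm/s; Δx = -14·6 + ½·1·6² = -66 cm; v ends -8 cm/s.
11–15 s: v starts -8 cm/s; Δx = -8·4 + ½·10·4² = 48 cm; v ends 32 cm/s.
x(15) = 10 + Σ Δx = -53 cm.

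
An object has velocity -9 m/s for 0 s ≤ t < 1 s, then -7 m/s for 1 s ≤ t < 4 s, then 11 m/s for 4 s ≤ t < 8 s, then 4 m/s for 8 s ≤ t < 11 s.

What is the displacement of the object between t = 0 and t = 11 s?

Net displacement equals the area under the velocity-time graph (areas below the axis count negative).
0–1 s: -9 × 1 = -9 m
1–4 s: -7 × 3 = -21 m
4–8 s: 11 × 4 = 44 m
8–11 s: 4 × 3 = 12 m
Net displacement = 26 m

26 m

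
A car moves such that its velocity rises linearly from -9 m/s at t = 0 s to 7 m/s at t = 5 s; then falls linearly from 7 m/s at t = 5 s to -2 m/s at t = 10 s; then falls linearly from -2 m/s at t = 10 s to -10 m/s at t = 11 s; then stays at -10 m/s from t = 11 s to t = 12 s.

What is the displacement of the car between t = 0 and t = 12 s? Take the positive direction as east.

-8.5 m

Displacement is the signed area under the v-t curve.
0–5 s: ½(-9 + 7)(5) = -5 m
5–10 s: ½(7 + -2)(5) = 12.5 m
10–11 s: ½(-2 + -10)(1) = -6 m
11–12 s: -10 × 1 = -10 m
Net displacement = -8.5 m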